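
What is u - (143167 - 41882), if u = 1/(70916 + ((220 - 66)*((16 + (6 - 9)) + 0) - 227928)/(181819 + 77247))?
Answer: -930388742675992/9185849265 ≈ -1.0129e+5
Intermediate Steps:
u = 129533/9185849265 (u = 1/(70916 + (154*((16 - 3) + 0) - 227928)/259066) = 1/(70916 + (154*(13 + 0) - 227928)*(1/259066)) = 1/(70916 + (154*13 - 227928)*(1/259066)) = 1/(70916 + (2002 - 227928)*(1/259066)) = 1/(70916 - 225926*1/259066) = 1/(70916 - 112963/129533) = 1/(9185849265/129533) = 129533/9185849265 ≈ 1.4101e-5)
u - (143167 - 41882) = 129533/9185849265 - (143167 - 41882) = 129533/9185849265 - 1*101285 = 129533/9185849265 - 101285 = -930388742675992/9185849265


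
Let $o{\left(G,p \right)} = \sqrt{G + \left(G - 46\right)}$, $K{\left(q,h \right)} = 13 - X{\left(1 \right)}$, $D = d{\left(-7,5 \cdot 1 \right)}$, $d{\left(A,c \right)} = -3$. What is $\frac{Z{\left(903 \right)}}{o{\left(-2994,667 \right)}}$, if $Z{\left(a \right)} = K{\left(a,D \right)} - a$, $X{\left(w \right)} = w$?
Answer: $\frac{891 i \sqrt{6034}}{6034} \approx 11.47 i$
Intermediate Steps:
$D = -3$
$K{\left(q,h \right)} = 12$ ($K{\left(q,h \right)} = 13 - 1 = 12$)
$Z{\left(a \right)} = 12 - a$
$o{\left(G,p \right)} = \sqrt{-46 + 2 G}$ ($o{\left(G,p \right)} = \sqrt{G + \left(G - 46\right)} = \sqrt{G + \left(-46 + G\right)} = \sqrt{-46 + 2 G}$)
$\frac{Z{\left(903 \right)}}{o{\left(-2994,667 \right)}} = \frac{12 - 903}{\sqrt{-46 + 2 \left(-2994\right)}} = \frac{12 - 903}{\sqrt{-46 - 5988}} = - \frac{891}{\sqrt{-6034}} = - \frac{891}{i \sqrt{6034}} = - 891 \left(- \frac{i \sqrt{6034}}{6034}\right) = \frac{891 i \sqrt{6034}}{6034}$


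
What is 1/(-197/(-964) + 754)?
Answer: 964/727053 ≈ 0.0013259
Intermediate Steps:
1/(-197/(-964) + 754) = 1/(-197*(-1/964) + 754) = 1/(197/964 + 754) = 1/(727053/964) = 964/727053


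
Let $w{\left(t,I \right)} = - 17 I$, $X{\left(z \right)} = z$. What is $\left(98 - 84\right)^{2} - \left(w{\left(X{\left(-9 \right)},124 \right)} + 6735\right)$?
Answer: $-4431$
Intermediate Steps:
$\left(98 - 84\right)^{2} - \left(w{\left(X{\left(-9 \right)},124 \right)} + 6735\right) = \left(98 - 84\right)^{2} - \left(\left(-17\right) 124 + 6735\right) = 14^{2} - \left(-2108 + 6735\right) = 196 - 4627 = -4431$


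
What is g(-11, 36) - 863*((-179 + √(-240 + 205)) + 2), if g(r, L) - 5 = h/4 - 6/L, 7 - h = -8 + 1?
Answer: 458278/3 - 863*I*√35 ≈ 1.5276e+5 - 5105.6*I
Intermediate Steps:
h = 14 (h = 7 - (-8 + 1) = 7 - 1*(-7) = 7 + 7 = 14)
g(r, L) = 17/2 - 6/L (g(r, L) = 5 + (14/4 - 6/L) = 5 + (14*(¼) - 6/L) = 5 + (7/2 - 6/L) = 17/2 - 6/L)
g(-11, 36) - 863*((-179 + √(-240 + 205)) + 2) = (17/2 - 6/36) - 863*((-179 + √(-240 + 205)) + 2) = (17/2 - 6*1/36) - 863*((-179 + √(-35)) + 2) = (17/2 - ⅙) - 863*((-179 + I*√35) + 2) = 25/3 - 863*(-177 + I*√35) = 25/3 + (152751 - 863*I*√35) = 458278/3 - 863*I*√35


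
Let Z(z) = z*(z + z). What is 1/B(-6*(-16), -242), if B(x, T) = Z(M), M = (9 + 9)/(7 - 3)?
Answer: 2/81 ≈ 0.024691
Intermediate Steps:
M = 9/2 (M = 18/4 = 18*(¼) = 9/2 ≈ 4.5000)
Z(z) = 2*z² (Z(z) = z*(2*z) = 2*z²)
B(x, T) = 81/2 (B(x, T) = 2*(9/2)² = 2*(81/4) = 81/2)
1/B(-6*(-16), -242) = 1/(81/2) = 2/81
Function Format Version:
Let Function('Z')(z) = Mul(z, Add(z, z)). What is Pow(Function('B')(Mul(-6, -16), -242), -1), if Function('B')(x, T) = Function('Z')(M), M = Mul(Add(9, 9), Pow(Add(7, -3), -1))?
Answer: Rational(2, 81) ≈ 0.024691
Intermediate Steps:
M = Rational(9, 2) (M = Mul(18, Pow(4, -1)) = Mul(18, Rational(1, 4)) = Rational(9, 2) ≈ 4.5000)
Function('Z')(z) = Mul(2, Pow(z, 2)) (Function('Z')(z) = Mul(z, Mul(2, z)) = Mul(2, Pow(z, 2)))
Function('B')(x, T) = Rational(81, 2) (Function('B')(x, T) = Mul(2, Pow(Rational(9, 2), 2)) = Mul(2, Rational(81, 4)) = Rational(81, 2))
Pow(Function('B')(Mul(-6, -16), -242), -1) = Pow(Rational(81, 2), -1) = Rational(2, 81)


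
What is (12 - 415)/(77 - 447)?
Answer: 403/370 ≈ 1.0892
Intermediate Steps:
(12 - 415)/(77 - 447) = -403/(-370) = -403*(-1/370) = 403/370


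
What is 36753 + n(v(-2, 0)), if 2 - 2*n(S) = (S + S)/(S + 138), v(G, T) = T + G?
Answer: 2499273/68 ≈ 36754.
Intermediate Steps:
v(G, T) = G + T
n(S) = 1 - S/(138 + S) (n(S) = 1 - (S + S)/(2*(S + 138)) = 1 - 2*S/(2*(138 + S)) = 1 - S/(138 + S))
36753 + n(v(-2, 0)) = 36753 + 138/(138 + (-2 + 0)) = 36753 + 138/(138 - 2) = 36753 + 138/136 = 36753 + 138*(1/136) = 36753 + 69/68 = 2499273/68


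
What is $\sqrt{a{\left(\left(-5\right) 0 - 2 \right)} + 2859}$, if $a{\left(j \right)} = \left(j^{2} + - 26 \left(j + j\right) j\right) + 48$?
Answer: $\sqrt{2703} \approx 51.99$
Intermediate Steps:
$a{\left(j \right)} = 48 - 51 j^{2}$ ($a{\left(j \right)} = \left(j^{2} + - 26 \cdot 2 j j\right) + 48 = \left(j^{2} + - 52 j j\right) + 48 = \left(j^{2} - 52 j^{2}\right) + 48 = - 51 j^{2} + 48 = 48 - 51 j^{2}$)
$\sqrt{a{\left(\left(-5\right) 0 - 2 \right)} + 2859} = \sqrt{\left(48 - 51 \left(\left(-5\right) 0 - 2\right)^{2}\right) + 2859} = \sqrt{\left(48 - 51 \left(0 - 2\right)^{2}\right) + 2859} = \sqrt{\left(48 - 51 \left(-2\right)^{2}\right) + 2859} = \sqrt{\left(48 - 204\right) + 2859} = \sqrt{-156 + 2859} = \sqrt{2703}$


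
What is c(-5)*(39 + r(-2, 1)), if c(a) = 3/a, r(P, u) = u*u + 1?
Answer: -123/5 ≈ -24.600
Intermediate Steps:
r(P, u) = 1 + u**2 (r(P, u) = u**2 + 1 = 1 + u**2)
c(-5)*(39 + r(-2, 1)) = (3/(-5))*(39 + (1 + 1**2)) = (3*(-1/5))*(39 + (1 + 1)) = -3*(39 + 2)/5 = -3/5*41 = -123/5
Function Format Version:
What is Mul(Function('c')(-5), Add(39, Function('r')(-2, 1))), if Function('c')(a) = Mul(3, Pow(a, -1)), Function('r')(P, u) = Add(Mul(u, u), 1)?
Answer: Rational(-123, 5) ≈ -24.600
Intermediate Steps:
Function('r')(P, u) = Add(1, Pow(u, 2)) (Function('r')(P, u) = Add(Pow(u, 2), 1) = Add(1, Pow(u, 2)))
Mul(Function('c')(-5), Add(39, Function('r')(-2, 1))) = Mul(Mul(3, Pow(-5, -1)), Add(39, Add(1, Pow(1, 2)))) = Mul(Mul(3, Rational(-1, 5)), Add(39, Add(1, 1))) = Mul(Rational(-3, 5), Add(39, 2)) = Mul(Rational(-3, 5), 41) = Rational(-123, 5)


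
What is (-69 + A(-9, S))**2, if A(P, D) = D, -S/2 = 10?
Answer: 7921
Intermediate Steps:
S = -20 (S = -2*10 = -20)
(-69 + A(-9, S))**2 = (-69 - 20)**2 = (-89)**2 = 7921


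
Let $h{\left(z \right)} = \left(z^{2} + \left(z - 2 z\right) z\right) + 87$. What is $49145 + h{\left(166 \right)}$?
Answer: $49232$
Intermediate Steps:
$h{\left(z \right)} = 87$ ($h{\left(z \right)} = \left(z^{2} + - z z\right) + 87 = \left(z^{2} - z^{2}\right) + 87 = 0 + 87 = 87$)
$49145 + h{\left(166 \right)} = 49145 + 87 = 49232$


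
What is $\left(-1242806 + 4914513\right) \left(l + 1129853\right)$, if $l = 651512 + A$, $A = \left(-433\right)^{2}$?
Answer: $7229055013778$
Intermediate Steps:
$A = 187489$
$l = 839001$ ($l = 651512 + 187489 = 839001$)
$\left(-1242806 + 4914513\right) \left(l + 1129853\right) = \left(-1242806 + 4914513\right) \left(839001 + 1129853\right) = 3671707 \cdot 1968854 = 7229055013778$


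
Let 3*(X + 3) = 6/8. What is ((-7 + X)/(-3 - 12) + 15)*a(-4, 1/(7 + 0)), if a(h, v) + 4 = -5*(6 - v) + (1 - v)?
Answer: -71051/140 ≈ -507.51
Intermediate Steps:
a(h, v) = -33 + 4*v (a(h, v) = -4 + (-5*(6 - v) + (1 - v)) = -4 + ((-30 + 5*v) + (1 - v)) = -4 + (-29 + 4*v) = -33 + 4*v)
X = -11/4 (X = -3 + (6/8)/3 = -3 + (6*(1/8))/3 = -3 + (1/3)*(3/4) = -3 + 1/4 = -11/4 ≈ -2.7500)
((-7 + X)/(-3 - 12) + 15)*a(-4, 1/(7 + 0)) = ((-7 - 11/4)/(-3 - 12) + 15)*(-33 + 4/(7 + 0)) = (-39/4/(-15) + 15)*(-33 + 4/7) = (-39/4*(-1/15) + 15)*(-33 + 4*(1/7)) = (13/20 + 15)*(-33 + 4/7) = (313/20)*(-227/7) = -71051/140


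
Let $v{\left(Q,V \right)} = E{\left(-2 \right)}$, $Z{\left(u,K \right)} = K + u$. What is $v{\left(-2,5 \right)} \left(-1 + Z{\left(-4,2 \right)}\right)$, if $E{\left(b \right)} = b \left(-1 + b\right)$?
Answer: $-18$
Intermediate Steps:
$v{\left(Q,V \right)} = 6$ ($v{\left(Q,V \right)} = - 2 \left(-1 - 2\right) = \left(-2\right) \left(-3\right) = 6$)
$v{\left(-2,5 \right)} \left(-1 + Z{\left(-4,2 \right)}\right) = 6 \left(-1 + \left(2 - 4\right)\right) = 6 \left(-1 - 2\right) = 6 \left(-3\right) = -18$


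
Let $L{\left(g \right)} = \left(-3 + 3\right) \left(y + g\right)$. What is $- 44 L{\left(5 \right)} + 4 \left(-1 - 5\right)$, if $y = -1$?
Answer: $-24$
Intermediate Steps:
$L{\left(g \right)} = 0$ ($L{\left(g \right)} = \left(-3 + 3\right) \left(-1 + g\right) = 0 \left(-1 + g\right) = 0$)
$- 44 L{\left(5 \right)} + 4 \left(-1 - 5\right) = \left(-44\right) 0 + 4 \left(-1 - 5\right) = 0 + 4 \left(-6\right) = 0 - 24 = -24$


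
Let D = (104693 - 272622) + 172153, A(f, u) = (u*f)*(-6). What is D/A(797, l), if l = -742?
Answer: 352/295687 ≈ 0.0011904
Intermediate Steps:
A(f, u) = -6*f*u (A(f, u) = (f*u)*(-6) = -6*f*u)
D = 4224 (D = -167929 + 172153 = 4224)
D/A(797, l) = 4224/((-6*797*(-742))) = 4224/3548244 = 4224*(1/3548244) = 352/295687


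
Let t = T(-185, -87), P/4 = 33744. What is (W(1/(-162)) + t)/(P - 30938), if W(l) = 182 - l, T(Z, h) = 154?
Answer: 54433/16854156 ≈ 0.0032296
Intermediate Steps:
P = 134976 (P = 4*33744 = 134976)
t = 154
(W(1/(-162)) + t)/(P - 30938) = ((182 - 1/(-162)) + 154)/(134976 - 30938) = ((182 - 1*(-1/162)) + 154)/104038 = ((182 + 1/162) + 154)*(1/104038) = (29485/162 + 154)*(1/104038) = (54433/162)*(1/104038) = 54433/16854156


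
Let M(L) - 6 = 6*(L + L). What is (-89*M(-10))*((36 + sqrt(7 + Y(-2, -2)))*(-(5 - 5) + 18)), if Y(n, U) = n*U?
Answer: 6574608 + 182628*sqrt(11) ≈ 7.1803e+6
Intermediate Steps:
Y(n, U) = U*n
M(L) = 6 + 12*L (M(L) = 6 + 6*(L + L) = 6 + 6*(2*L) = 6 + 12*L)
(-89*M(-10))*((36 + sqrt(7 + Y(-2, -2)))*(-(5 - 5) + 18)) = (-89*(6 + 12*(-10)))*((36 + sqrt(7 - 2*(-2)))*(-(5 - 5) + 18)) = (-89*(6 - 120))*((36 + sqrt(7 + 4))*(-1*0 + 18)) = (-89*(-114))*((36 + sqrt(11))*(0 + 18)) = 10146*((36 + sqrt(11))*18) = 10146*(648 + 18*sqrt(11)) = 6574608 + 182628*sqrt(11)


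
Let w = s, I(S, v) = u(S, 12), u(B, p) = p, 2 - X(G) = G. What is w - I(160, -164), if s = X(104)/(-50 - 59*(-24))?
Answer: -8247/683 ≈ -12.075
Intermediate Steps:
X(G) = 2 - G
s = -51/683 (s = (2 - 1*104)/(-50 - 59*(-24)) = (2 - 104)/(-50 + 1416) = -102/1366 = -102*1/1366 = -51/683 ≈ -0.074671)
I(S, v) = 12
w = -51/683 ≈ -0.074671
w - I(160, -164) = -51/683 - 1*12 = -51/683 - 12 = -8247/683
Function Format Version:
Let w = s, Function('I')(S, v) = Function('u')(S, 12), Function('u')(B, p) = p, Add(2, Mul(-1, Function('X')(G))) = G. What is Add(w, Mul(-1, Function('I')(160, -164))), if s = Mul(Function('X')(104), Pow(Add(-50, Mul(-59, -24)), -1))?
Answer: Rational(-8247, 683) ≈ -12.075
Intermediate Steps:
Function('X')(G) = Add(2, Mul(-1, G))
s = Rational(-51, 683) (s = Mul(Add(2, Mul(-1, 104)), Pow(Add(-50, Mul(-59, -24)), -1)) = Mul(Add(2, -104), Pow(Add(-50, 1416), -1)) = Mul(-102, Pow(1366, -1)) = Mul(-102, Rational(1, 1366)) = Rational(-51, 683) ≈ -0.074671)
Function('I')(S, v) = 12
w = Rational(-51, 683) ≈ -0.074671
Add(w, Mul(-1, Function('I')(160, -164))) = Add(Rational(-51, 683), Mul(-1, 12)) = Add(Rational(-51, 683), -12) = Rational(-8247, 683)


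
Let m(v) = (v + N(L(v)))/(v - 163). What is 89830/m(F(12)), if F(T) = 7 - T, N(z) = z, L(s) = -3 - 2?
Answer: 1509144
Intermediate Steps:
L(s) = -5
m(v) = (-5 + v)/(-163 + v) (m(v) = (v - 5)/(v - 163) = (-5 + v)/(-163 + v))
89830/m(F(12)) = 89830/(((-5 + (7 - 1*12))/(-163 + (7 - 1*12)))) = 89830/(((-5 + (7 - 12))/(-163 + (7 - 12)))) = 89830/(((-5 - 5)/(-163 - 5))) = 89830/((-10/(-168))) = 89830/((-1/168*(-10))) = 89830/(5/84) = 89830*(84/5) = 1509144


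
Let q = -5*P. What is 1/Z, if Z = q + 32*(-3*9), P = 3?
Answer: -1/879 ≈ -0.0011377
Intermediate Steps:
q = -15 (q = -5*3 = -15)
Z = -879 (Z = -15 + 32*(-3*9) = -15 + 32*(-27) = -15 - 864 = -879)
1/Z = 1/(-879) = -1/879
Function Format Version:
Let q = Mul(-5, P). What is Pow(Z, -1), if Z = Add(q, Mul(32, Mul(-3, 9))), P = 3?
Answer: Rational(-1, 879) ≈ -0.0011377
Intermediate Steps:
q = -15 (q = Mul(-5, 3) = -15)
Z = -879 (Z = Add(-15, Mul(32, Mul(-3, 9))) = Add(-15, Mul(32, -27)) = Add(-15, -864) = -879)
Pow(Z, -1) = Pow(-879, -1) = Rational(-1, 879)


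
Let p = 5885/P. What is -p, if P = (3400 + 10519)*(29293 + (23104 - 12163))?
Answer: -5885/560017046 ≈ -1.0509e-5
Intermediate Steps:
P = 560017046 (P = 13919*(29293 + 10941) = 13919*40234 = 560017046)
p = 5885/560017046 ≈ 1.0509e-5
-p = -1*5885/560017046 = -5885/560017046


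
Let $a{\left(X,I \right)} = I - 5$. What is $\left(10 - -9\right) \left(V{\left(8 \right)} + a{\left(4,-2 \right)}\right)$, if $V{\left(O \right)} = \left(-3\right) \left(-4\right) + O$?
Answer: $247$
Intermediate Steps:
$a{\left(X,I \right)} = -5 + I$ ($a{\left(X,I \right)} = I - 5 = -5 + I$)
$V{\left(O \right)} = 12 + O$
$\left(10 - -9\right) \left(V{\left(8 \right)} + a{\left(4,-2 \right)}\right) = \left(10 - -9\right) \left(\left(12 + 8\right) - 7\right) = \left(10 + 9\right) \left(20 - 7\right) = 19 \cdot 13 = 247$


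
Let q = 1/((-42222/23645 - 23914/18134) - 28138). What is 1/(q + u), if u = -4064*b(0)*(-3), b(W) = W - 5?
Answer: -6033149281809/367780780433465855 ≈ -1.6404e-5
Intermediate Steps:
b(W) = -5 + W
u = -60960 (u = -4064*(-5 + 0)*(-3) = -(-20320)*(-3) = -4064*15 = -60960)
q = -214389215/6033149281809 (q = 1/((-42222*1/23645 - 23914*1/18134) - 28138) = 1/((-42222/23645 - 11957/9067) - 28138) = 1/(-665550139/214389215 - 28138) = 1/(-6033149281809/214389215) = -214389215/6033149281809 ≈ -3.5535e-5)
1/(q + u) = 1/(-214389215/6033149281809 - 60960) = 1/(-367780780433465855/6033149281809) = -6033149281809/367780780433465855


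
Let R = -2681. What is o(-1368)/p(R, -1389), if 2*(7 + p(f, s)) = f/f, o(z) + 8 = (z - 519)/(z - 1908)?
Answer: 8107/7098 ≈ 1.1422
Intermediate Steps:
o(z) = -8 + (-519 + z)/(-1908 + z) (o(z) = -8 + (z - 519)/(z - 1908) = -8 + (-519 + z)/(-1908 + z))
p(f, s) = -13/2 (p(f, s) = -7 + (f/f)/2 = -7 + (1/2)*1 = -7 + 1/2 = -13/2)
o(-1368)/p(R, -1389) = ((14745 - 7*(-1368))/(-1908 - 1368))/(-13/2) = ((14745 + 9576)/(-3276))*(-2/13) = -1/3276*24321*(-2/13) = -8107/1092*(-2/13) = 8107/7098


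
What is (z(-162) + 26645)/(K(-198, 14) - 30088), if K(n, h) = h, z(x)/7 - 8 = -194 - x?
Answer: -2407/2734 ≈ -0.88039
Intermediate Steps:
z(x) = -1302 - 7*x (z(x) = 56 + 7*(-194 - x) = 56 + (-1358 - 7*x) = -1302 - 7*x)
(z(-162) + 26645)/(K(-198, 14) - 30088) = ((-1302 - 7*(-162)) + 26645)/(14 - 30088) = ((-1302 + 1134) + 26645)/(-30074) = (-168 + 26645)*(-1/30074) = 26477*(-1/30074) = -2407/2734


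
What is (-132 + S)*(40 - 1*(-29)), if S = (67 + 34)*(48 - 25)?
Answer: 151179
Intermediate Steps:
S = 2323 (S = 101*23 = 2323)
(-132 + S)*(40 - 1*(-29)) = (-132 + 2323)*(40 - 1*(-29)) = 2191*(40 + 29) = 2191*69 = 151179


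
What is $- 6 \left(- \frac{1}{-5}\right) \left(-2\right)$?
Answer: $\frac{12}{5} \approx 2.4$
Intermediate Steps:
$- 6 \left(- \frac{1}{-5}\right) \left(-2\right) = - 6 \left(\left(-1\right) \left(- \frac{1}{5}\right)\right) \left(-2\right) = \left(-6\right) \frac{1}{5} \left(-2\right) = \left(- \frac{6}{5}\right) \left(-2\right) = \frac{12}{5}$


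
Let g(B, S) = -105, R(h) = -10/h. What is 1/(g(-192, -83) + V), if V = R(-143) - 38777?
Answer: -143/5560116 ≈ -2.5719e-5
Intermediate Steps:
V = -5545101/143 (V = -10/(-143) - 38777 = -10*(-1/143) - 38777 = 10/143 - 38777 = -5545101/143 ≈ -38777.)
1/(g(-192, -83) + V) = 1/(-105 - 5545101/143) = 1/(-5560116/143) = -143/5560116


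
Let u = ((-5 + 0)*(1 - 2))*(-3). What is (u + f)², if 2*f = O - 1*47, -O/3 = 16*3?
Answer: 48841/4 ≈ 12210.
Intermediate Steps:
O = -144 (O = -48*3 = -3*48 = -144)
u = -15 (u = -5*(-1)*(-3) = 5*(-3) = -15)
f = -191/2 (f = (-144 - 1*47)/2 = (-144 - 47)/2 = (½)*(-191) = -191/2 ≈ -95.500)
(u + f)² = (-15 - 191/2)² = (-221/2)² = 48841/4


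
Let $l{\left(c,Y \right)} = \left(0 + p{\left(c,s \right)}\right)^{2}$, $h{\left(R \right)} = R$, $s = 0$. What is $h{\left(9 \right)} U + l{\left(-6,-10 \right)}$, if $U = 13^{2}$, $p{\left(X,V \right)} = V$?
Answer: $1521$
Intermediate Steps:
$U = 169$
$l{\left(c,Y \right)} = 0$ ($l{\left(c,Y \right)} = \left(0 + 0\right)^{2} = 0^{2} = 0$)
$h{\left(9 \right)} U + l{\left(-6,-10 \right)} = 9 \cdot 169 + 0 = 1521 + 0 = 1521$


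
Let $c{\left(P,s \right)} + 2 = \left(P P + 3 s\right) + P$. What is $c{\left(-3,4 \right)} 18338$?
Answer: $293408$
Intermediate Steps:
$c{\left(P,s \right)} = -2 + P + P^{2} + 3 s$ ($c{\left(P,s \right)} = -2 + \left(\left(P P + 3 s\right) + P\right) = -2 + \left(\left(P^{2} + 3 s\right) + P\right) = -2 + \left(P + P^{2} + 3 s\right) = -2 + P + P^{2} + 3 s$)
$c{\left(-3,4 \right)} 18338 = \left(-2 - 3 + \left(-3\right)^{2} + 3 \cdot 4\right) 18338 = \left(-2 - 3 + 9 + 12\right) 18338 = 16 \cdot 18338 = 293408$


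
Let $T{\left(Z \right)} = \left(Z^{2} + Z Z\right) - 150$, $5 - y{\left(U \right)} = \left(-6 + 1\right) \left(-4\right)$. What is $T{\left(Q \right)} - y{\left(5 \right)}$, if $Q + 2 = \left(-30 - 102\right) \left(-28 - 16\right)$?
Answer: $67419137$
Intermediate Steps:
$y{\left(U \right)} = -15$ ($y{\left(U \right)} = 5 - \left(-6 + 1\right) \left(-4\right) = 5 - \left(-5\right) \left(-4\right) = 5 - 20 = -15$)
$Q = 5806$ ($Q = -2 + \left(-30 - 102\right) \left(-28 - 16\right) = -2 - -5808 = -2 + 5808 = 5806$)
$T{\left(Z \right)} = -150 + 2 Z^{2}$ ($T{\left(Z \right)} = \left(Z^{2} + Z^{2}\right) - 150 = 2 Z^{2} - 150 = -150 + 2 Z^{2}$)
$T{\left(Q \right)} - y{\left(5 \right)} = \left(-150 + 2 \cdot 5806^{2}\right) - -15 = \left(-150 + 2 \cdot 33709636\right) + 15 = \left(-150 + 67419272\right) + 15 = 67419122 + 15 = 67419137$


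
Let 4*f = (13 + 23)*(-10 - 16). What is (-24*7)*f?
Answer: 39312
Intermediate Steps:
f = -234 (f = ((13 + 23)*(-10 - 16))/4 = (36*(-26))/4 = (1/4)*(-936) = -234)
(-24*7)*f = -24*7*(-234) = -168*(-234) = 39312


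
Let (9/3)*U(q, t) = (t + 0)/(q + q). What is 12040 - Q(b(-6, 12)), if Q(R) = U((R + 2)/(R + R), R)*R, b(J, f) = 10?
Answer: 108110/9 ≈ 12012.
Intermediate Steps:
U(q, t) = t/(6*q) (U(q, t) = ((t + 0)/(q + q))/3 = (t/((2*q)))/3 = (t*(1/(2*q)))/3 = (t/(2*q))/3 = t/(6*q))
Q(R) = R³/(3*(2 + R)) (Q(R) = (R/(6*(((R + 2)/(R + R)))))*R = (R/(6*(((2 + R)/((2*R))))))*R = (R/(6*(((2 + R)*(1/(2*R))))))*R = (R/(6*(((2 + R)/(2*R)))))*R = (R*(2*R/(2 + R))/6)*R = (R²/(3*(2 + R)))*R = R³/(3*(2 + R)))
12040 - Q(b(-6, 12)) = 12040 - 10³/(3*(2 + 10)) = 12040 - 1000/(3*12) = 12040 - 1*250/9 = 12040 - 250/9 = 108110/9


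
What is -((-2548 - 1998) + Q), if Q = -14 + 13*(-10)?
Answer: 4690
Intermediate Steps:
Q = -144 (Q = -14 - 130 = -144)
-((-2548 - 1998) + Q) = -((-2548 - 1998) - 144) = -(-4546 - 144) = -1*(-4690) = 4690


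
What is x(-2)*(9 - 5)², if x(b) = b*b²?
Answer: -128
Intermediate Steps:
x(b) = b³
x(-2)*(9 - 5)² = (-2)³*(9 - 5)² = -8*4² = -8*16 = -128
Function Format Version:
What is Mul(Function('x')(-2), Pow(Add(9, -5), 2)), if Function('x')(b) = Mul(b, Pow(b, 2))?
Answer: -128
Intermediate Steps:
Function('x')(b) = Pow(b, 3)
Mul(Function('x')(-2), Pow(Add(9, -5), 2)) = Mul(Pow(-2, 3), Pow(Add(9, -5), 2)) = Mul(-8, Pow(4, 2)) = Mul(-8, 16) = -128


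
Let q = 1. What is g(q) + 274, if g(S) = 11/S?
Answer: 285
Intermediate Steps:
g(q) + 274 = 11/1 + 274 = 11*1 + 274 = 11 + 274 = 285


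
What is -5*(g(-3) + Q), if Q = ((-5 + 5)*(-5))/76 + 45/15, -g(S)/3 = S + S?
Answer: -105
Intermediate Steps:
g(S) = -6*S (g(S) = -3*(S + S) = -6*S)
Q = 3 (Q = (0*(-5))*(1/76) + 45*(1/15) = 0*(1/76) + 3 = 0 + 3 = 3)
-5*(g(-3) + Q) = -5*(-6*(-3) + 3) = -5*(18 + 3) = -5*21 = -105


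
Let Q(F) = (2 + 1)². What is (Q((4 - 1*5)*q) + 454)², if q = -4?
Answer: 214369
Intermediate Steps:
Q(F) = 9 (Q(F) = 3² = 9)
(Q((4 - 1*5)*q) + 454)² = (9 + 454)² = 463² = 214369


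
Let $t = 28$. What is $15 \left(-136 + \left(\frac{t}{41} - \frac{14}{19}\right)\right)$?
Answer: $- \frac{1589790}{779} \approx -2040.8$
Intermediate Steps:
$15 \left(-136 + \left(\frac{t}{41} - \frac{14}{19}\right)\right) = 15 \left(-136 + \left(\frac{28}{41} - \frac{14}{19}\right)\right) = 15 \left(-136 - \frac{42}{779}\right) = 15 \left(- \frac{105986}{779}\right) = - \frac{1589790}{779}$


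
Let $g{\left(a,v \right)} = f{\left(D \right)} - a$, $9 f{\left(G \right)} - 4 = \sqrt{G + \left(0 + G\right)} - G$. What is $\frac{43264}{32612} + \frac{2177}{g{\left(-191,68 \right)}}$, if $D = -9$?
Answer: $\frac{154559482850}{12228855913} - \frac{58779 i \sqrt{2}}{2999842} \approx 12.639 - 0.02771 i$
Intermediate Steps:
$f{\left(G \right)} = \frac{4}{9} - \frac{G}{9} + \frac{\sqrt{2} \sqrt{G}}{9}$ ($f{\left(G \right)} = \frac{4}{9} + \frac{\sqrt{G + \left(0 + G\right)} - G}{9} = \frac{4}{9} + \frac{\sqrt{G + G} - G}{9} = \frac{4}{9} + \frac{\sqrt{2 G} - G}{9} = \frac{4}{9} + \frac{\sqrt{2} \sqrt{G} - G}{9} = \frac{4}{9} + \frac{- G + \sqrt{2} \sqrt{G}}{9} = \frac{4}{9} + \left(- \frac{G}{9} + \frac{\sqrt{2} \sqrt{G}}{9}\right) = \frac{4}{9} - \frac{G}{9} + \frac{\sqrt{2} \sqrt{G}}{9}$)
$g{\left(a,v \right)} = \frac{13}{9} - a + \frac{i \sqrt{2}}{3}$ ($g{\left(a,v \right)} = \left(\frac{4}{9} - -1 + \frac{\sqrt{2} \sqrt{-9}}{9}\right) - a = \left(\frac{4}{9} + 1 + \frac{\sqrt{2} \cdot 3 i}{9}\right) - a = \left(\frac{4}{9} + 1 + \frac{i \sqrt{2}}{3}\right) - a = \left(\frac{13}{9} + \frac{i \sqrt{2}}{3}\right) - a = \frac{13}{9} - a + \frac{i \sqrt{2}}{3}$)
$\frac{43264}{32612} + \frac{2177}{g{\left(-191,68 \right)}} = \frac{43264}{32612} + \frac{2177}{\frac{13}{9} - -191 + \frac{i \sqrt{2}}{3}} = 43264 \cdot \frac{1}{32612} + \frac{2177}{\frac{13}{9} + 191 + \frac{i \sqrt{2}}{3}} = \frac{10816}{8153} + \frac{2177}{\frac{1732}{9} + \frac{i \sqrt{2}}{3}}$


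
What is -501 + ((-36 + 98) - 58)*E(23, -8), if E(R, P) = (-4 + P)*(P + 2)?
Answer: -213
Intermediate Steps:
E(R, P) = (-4 + P)*(2 + P)
-501 + ((-36 + 98) - 58)*E(23, -8) = -501 + ((-36 + 98) - 58)*(-8 + (-8)² - 2*(-8)) = -501 + (62 - 58)*(-8 + 64 + 16) = -501 + 4*72 = -501 + 288 = -213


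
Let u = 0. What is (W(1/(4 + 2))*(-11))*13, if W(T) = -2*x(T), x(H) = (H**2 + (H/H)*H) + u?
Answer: 1001/18 ≈ 55.611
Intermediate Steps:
x(H) = H + H**2 (x(H) = (H**2 + (H/H)*H) + 0 = (H**2 + 1*H) + 0 = (H**2 + H) + 0 = (H + H**2) + 0 = H + H**2)
W(T) = -2*T*(1 + T)
(W(1/(4 + 2))*(-11))*13 = ((2*(-1 - 1/(4 + 2))/(4 + 2))*(-11))*13 = ((2*(-1 - 1/6)/6)*(-11))*13 = ((2*(1/6)*(-1 - 1*1/6))*(-11))*13 = ((2*(1/6)*(-1 - 1/6))*(-11))*13 = ((2*(1/6)*(-7/6))*(-11))*13 = -7/18*(-11)*13 = (77/18)*13 = 1001/18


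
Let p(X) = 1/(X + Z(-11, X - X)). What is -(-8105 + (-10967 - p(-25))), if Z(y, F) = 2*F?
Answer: 476799/25 ≈ 19072.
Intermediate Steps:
p(X) = 1/X (p(X) = 1/(X + 2*(X - X)) = 1/(X + 2*0) = 1/(X + 0) = 1/X)
-(-8105 + (-10967 - p(-25))) = -(-8105 + (-10967 - 1/(-25))) = -(-8105 + (-10967 - 1*(-1/25))) = -(-8105 + (-10967 + 1/25)) = -(-8105 - 274174/25) = -1*(-476799/25) = 476799/25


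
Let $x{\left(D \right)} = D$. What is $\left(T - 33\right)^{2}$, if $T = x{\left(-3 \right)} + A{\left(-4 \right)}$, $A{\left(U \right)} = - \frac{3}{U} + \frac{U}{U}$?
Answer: $\frac{18769}{16} \approx 1173.1$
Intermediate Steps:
$A{\left(U \right)} = 1 - \frac{3}{U}$ ($A{\left(U \right)} = - \frac{3}{U} + 1 = 1 - \frac{3}{U}$)
$T = - \frac{5}{4}$ ($T = -3 + \frac{-3 - 4}{-4} = -3 - - \frac{7}{4} = -3 + \frac{7}{4} = - \frac{5}{4} \approx -1.25$)
$\left(T - 33\right)^{2} = \left(- \frac{5}{4} - 33\right)^{2} = \left(- \frac{137}{4}\right)^{2} = \frac{18769}{16}$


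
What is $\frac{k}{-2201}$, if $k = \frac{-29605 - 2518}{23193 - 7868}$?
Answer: $\frac{32123}{33730325} \approx 0.00095235$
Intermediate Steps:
$k = - \frac{32123}{15325} \approx -2.0961$
$\frac{k}{-2201} = - \frac{32123}{15325 \left(-2201\right)} = \left(- \frac{32123}{15325}\right) \left(- \frac{1}{2201}\right) = \frac{32123}{33730325}$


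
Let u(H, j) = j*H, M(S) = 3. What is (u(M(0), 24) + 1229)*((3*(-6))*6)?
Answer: -140508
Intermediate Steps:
u(H, j) = H*j
(u(M(0), 24) + 1229)*((3*(-6))*6) = (3*24 + 1229)*((3*(-6))*6) = (72 + 1229)*(-18*6) = 1301*(-108) = -140508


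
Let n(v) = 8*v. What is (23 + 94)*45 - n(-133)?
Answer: 6329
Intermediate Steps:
(23 + 94)*45 - n(-133) = (23 + 94)*45 - 8*(-133) = 117*45 - 1*(-1064) = 5265 + 1064 = 6329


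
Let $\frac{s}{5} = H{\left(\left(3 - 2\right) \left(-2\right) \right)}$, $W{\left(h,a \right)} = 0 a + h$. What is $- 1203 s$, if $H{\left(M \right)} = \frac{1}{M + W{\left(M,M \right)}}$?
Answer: $\frac{6015}{4} \approx 1503.8$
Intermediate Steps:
$W{\left(h,a \right)} = h$ ($W{\left(h,a \right)} = 0 + h = h$)
$H{\left(M \right)} = \frac{1}{2 M}$ ($H{\left(M \right)} = \frac{1}{M + M} = \frac{1}{2 M}$)
$s = - \frac{5}{4}$ ($s = 5 \frac{1}{2 \left(3 - 2\right) \left(-2\right)} = 5 \frac{1}{2 \cdot 1 \left(-2\right)} = 5 \frac{1}{2 \left(-2\right)} = 5 \cdot \frac{1}{2} \left(- \frac{1}{2}\right) = 5 \left(- \frac{1}{4}\right) = - \frac{5}{4} \approx -1.25$)
$- 1203 s = \left(-1203\right) \left(- \frac{5}{4}\right) = \frac{6015}{4}$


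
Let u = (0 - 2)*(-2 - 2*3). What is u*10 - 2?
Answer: 158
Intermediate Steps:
u = 16 (u = -2*(-2 - 6) = -2*(-8) = 16)
u*10 - 2 = 16*10 - 2 = 160 - 2 = 158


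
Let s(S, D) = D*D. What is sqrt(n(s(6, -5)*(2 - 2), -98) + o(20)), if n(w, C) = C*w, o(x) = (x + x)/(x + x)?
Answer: 1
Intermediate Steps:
o(x) = 1 (o(x) = (2*x)/((2*x)) = (2*x)*(1/(2*x)) = 1)
s(S, D) = D**2
sqrt(n(s(6, -5)*(2 - 2), -98) + o(20)) = sqrt(-98*(-5)**2*(2 - 2) + 1) = sqrt(-2450*0 + 1) = sqrt(-98*0 + 1) = sqrt(0 + 1) = sqrt(1) = 1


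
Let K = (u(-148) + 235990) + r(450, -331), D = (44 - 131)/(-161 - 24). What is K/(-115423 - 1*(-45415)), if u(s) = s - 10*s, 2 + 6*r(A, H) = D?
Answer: -263427137/77708880 ≈ -3.3899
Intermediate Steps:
D = 87/185 (D = -87/(-185) = -87*(-1/185) = 87/185 ≈ 0.47027)
r(A, H) = -283/1110 (r(A, H) = -⅓ + (⅙)*(87/185) = -⅓ + 29/370 = -283/1110)
u(s) = -9*s
K = 263427137/1110 (K = (-9*(-148) + 235990) - 283/1110 = (1332 + 235990) - 283/1110 = 237322 - 283/1110 = 263427137/1110 ≈ 2.3732e+5)
K/(-115423 - 1*(-45415)) = 263427137/(1110*(-115423 - 1*(-45415))) = 263427137/(1110*(-115423 + 45415)) = (263427137/1110)/(-70008) = (263427137/1110)*(-1/70008) = -263427137/77708880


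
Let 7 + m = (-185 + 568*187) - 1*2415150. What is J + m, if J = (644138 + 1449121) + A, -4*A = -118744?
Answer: -186181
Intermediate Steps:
A = 29686 (A = -¼*(-118744) = 29686)
J = 2122945 (J = (644138 + 1449121) + 29686 = 2093259 + 29686 = 2122945)
m = -2309126 (m = -7 + ((-185 + 568*187) - 1*2415150) = -7 + ((-185 + 106216) - 2415150) = -7 + (106031 - 2415150) = -7 - 2309119 = -2309126)
J + m = 2122945 - 2309126 = -186181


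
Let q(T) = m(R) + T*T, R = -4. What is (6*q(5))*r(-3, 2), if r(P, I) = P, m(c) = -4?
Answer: -378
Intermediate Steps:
q(T) = -4 + T**2 (q(T) = -4 + T*T = -4 + T**2)
(6*q(5))*r(-3, 2) = (6*(-4 + 5**2))*(-3) = (6*(-4 + 25))*(-3) = (6*21)*(-3) = 126*(-3) = -378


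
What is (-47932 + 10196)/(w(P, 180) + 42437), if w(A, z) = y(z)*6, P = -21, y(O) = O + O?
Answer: -37736/44597 ≈ -0.84616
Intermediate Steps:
y(O) = 2*O
w(A, z) = 12*z (w(A, z) = (2*z)*6 = 12*z)
(-47932 + 10196)/(w(P, 180) + 42437) = (-47932 + 10196)/(12*180 + 42437) = -37736/(2160 + 42437) = -37736/44597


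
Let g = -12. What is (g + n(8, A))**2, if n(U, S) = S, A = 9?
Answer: 9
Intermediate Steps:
(g + n(8, A))**2 = (-12 + 9)**2 = (-3)**2 = 9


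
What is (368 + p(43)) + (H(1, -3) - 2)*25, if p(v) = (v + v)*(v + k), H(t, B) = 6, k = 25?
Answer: 6316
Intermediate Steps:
p(v) = 2*v*(25 + v) (p(v) = (v + v)*(v + 25) = (2*v)*(25 + v) = 2*v*(25 + v))
(368 + p(43)) + (H(1, -3) - 2)*25 = (368 + 2*43*(25 + 43)) + (6 - 2)*25 = (368 + 2*43*68) + 4*25 = (368 + 5848) + 100 = 6216 + 100 = 6316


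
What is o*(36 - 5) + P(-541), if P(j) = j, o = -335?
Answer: -10926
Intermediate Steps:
o*(36 - 5) + P(-541) = -335*(36 - 5) - 541 = -335*31 - 541 = -10385 - 541 = -10926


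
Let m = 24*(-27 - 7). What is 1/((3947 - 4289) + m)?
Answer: -1/1158 ≈ -0.00086356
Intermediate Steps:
m = -816 (m = 24*(-34) = -816)
1/((3947 - 4289) + m) = 1/((3947 - 4289) - 816) = 1/(-342 - 816) = 1/(-1158) = -1/1158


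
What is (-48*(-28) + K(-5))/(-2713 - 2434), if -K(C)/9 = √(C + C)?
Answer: -1344/5147 + 9*I*√10/5147 ≈ -0.26112 + 0.0055295*I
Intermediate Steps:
K(C) = -9*√2*√C (K(C) = -9*√(C + C) = -9*√2*√C)
(-48*(-28) + K(-5))/(-2713 - 2434) = (-48*(-28) - 9*√2*√(-5))/(-2713 - 2434) = (1344 - 9*√2*I*√5)/(-5147) = (1344 - 9*I*√10)*(-1/5147) = -1344/5147 + 9*I*√10/5147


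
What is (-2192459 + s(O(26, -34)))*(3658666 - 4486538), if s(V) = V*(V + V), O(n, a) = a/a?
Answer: 1815073761504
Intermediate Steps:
O(n, a) = 1
s(V) = 2*V² (s(V) = V*(2*V) = 2*V²)
(-2192459 + s(O(26, -34)))*(3658666 - 4486538) = (-2192459 + 2*1²)*(3658666 - 4486538) = (-2192459 + 2*1)*(-827872) = (-2192459 + 2)*(-827872) = -2192457*(-827872) = 1815073761504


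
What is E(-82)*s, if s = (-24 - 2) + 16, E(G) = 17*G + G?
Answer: 14760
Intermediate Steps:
E(G) = 18*G
s = -10 (s = -26 + 16 = -10)
E(-82)*s = (18*(-82))*(-10) = -1476*(-10) = 14760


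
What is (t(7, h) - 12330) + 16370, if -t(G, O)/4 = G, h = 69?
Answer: 4012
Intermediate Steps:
t(G, O) = -4*G
(t(7, h) - 12330) + 16370 = (-4*7 - 12330) + 16370 = (-28 - 12330) + 16370 = -12358 + 16370 = 4012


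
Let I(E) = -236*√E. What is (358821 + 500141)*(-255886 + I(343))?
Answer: -219796350332 - 1419005224*√7 ≈ -2.2355e+11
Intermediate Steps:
(358821 + 500141)*(-255886 + I(343)) = (358821 + 500141)*(-255886 - 1652*√7) = 858962*(-255886 - 1652*√7) = -219796350332 - 1419005224*√7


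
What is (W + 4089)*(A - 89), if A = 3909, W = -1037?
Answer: 11658640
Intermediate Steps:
(W + 4089)*(A - 89) = (-1037 + 4089)*(3909 - 89) = 3052*3820 = 11658640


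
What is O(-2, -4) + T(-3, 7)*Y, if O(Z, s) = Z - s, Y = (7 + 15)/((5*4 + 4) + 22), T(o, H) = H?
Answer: 123/23 ≈ 5.3478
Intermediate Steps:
Y = 11/23 (Y = 22/((20 + 4) + 22) = 22/(24 + 22) = 22/46 = 22*(1/46) = 11/23 ≈ 0.47826)
O(-2, -4) + T(-3, 7)*Y = (-2 - 1*(-4)) + 7*(11/23) = (-2 + 4) + 77/23 = 2 + 77/23 = 123/23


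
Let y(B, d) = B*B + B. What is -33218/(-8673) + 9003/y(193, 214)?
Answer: 1321831375/324734466 ≈ 4.0705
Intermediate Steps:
y(B, d) = B + B² (y(B, d) = B² + B = B + B²)
-33218/(-8673) + 9003/y(193, 214) = -33218/(-8673) + 9003/((193*(1 + 193))) = -33218*(-1/8673) + 9003/((193*194)) = 33218/8673 + 9003/37442 = 1321831375/324734466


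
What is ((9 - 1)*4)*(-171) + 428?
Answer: -5044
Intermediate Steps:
((9 - 1)*4)*(-171) + 428 = (8*4)*(-171) + 428 = 32*(-171) + 428 = -5472 + 428 = -5044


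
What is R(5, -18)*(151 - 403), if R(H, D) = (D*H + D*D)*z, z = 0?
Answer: 0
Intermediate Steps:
R(H, D) = 0 (R(H, D) = (D*H + D*D)*0 = (D*H + D²)*0 = (D² + D*H)*0 = 0)
R(5, -18)*(151 - 403) = 0*(151 - 403) = 0*(-252) = 0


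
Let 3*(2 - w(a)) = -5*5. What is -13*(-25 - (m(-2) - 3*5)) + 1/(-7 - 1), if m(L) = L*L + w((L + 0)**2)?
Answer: 7589/24 ≈ 316.21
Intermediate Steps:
w(a) = 31/3 (w(a) = 2 - (-5)*5/3 = 2 - 1/3*(-25) = 2 + 25/3 = 31/3)
m(L) = 31/3 + L**2 (m(L) = L*L + 31/3 = L**2 + 31/3 = 31/3 + L**2)
-13*(-25 - (m(-2) - 3*5)) + 1/(-7 - 1) = -13*(-25 - ((31/3 + (-2)**2) - 3*5)) + 1/(-7 - 1) = -13*(-25 - ((31/3 + 4) - 15)) + 1/(-8) = -13*(-25 - (43/3 - 15)) - 1/8 = -13*(-25 - 1*(-2/3)) - 1/8 = -13*(-25 + 2/3) - 1/8 = -13*(-73/3) - 1/8 = 949/3 - 1/8 = 7589/24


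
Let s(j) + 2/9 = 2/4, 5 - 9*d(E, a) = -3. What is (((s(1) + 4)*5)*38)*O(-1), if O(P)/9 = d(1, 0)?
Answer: 58520/9 ≈ 6502.2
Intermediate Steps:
d(E, a) = 8/9 (d(E, a) = 5/9 - ⅑*(-3) = 5/9 + ⅓ = 8/9)
s(j) = 5/18 (s(j) = -2/9 + 2/4 = -2/9 + 2*(¼) = -2/9 + ½ = 5/18)
O(P) = 8 (O(P) = 9*(8/9) = 8)
(((s(1) + 4)*5)*38)*O(-1) = (((5/18 + 4)*5)*38)*8 = (((77/18)*5)*38)*8 = ((385/18)*38)*8 = (7315/9)*8 = 58520/9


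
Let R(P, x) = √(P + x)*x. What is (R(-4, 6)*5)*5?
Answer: 150*√2 ≈ 212.13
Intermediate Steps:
R(P, x) = x*√(P + x)
(R(-4, 6)*5)*5 = ((6*√(-4 + 6))*5)*5 = ((6*√2)*5)*5 = (30*√2)*5 = 150*√2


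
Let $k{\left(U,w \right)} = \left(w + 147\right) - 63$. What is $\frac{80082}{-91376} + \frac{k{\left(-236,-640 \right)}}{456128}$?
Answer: $- \frac{571538243}{651236752} \approx -0.87762$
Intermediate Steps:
$k{\left(U,w \right)} = 84 + w$ ($k{\left(U,w \right)} = \left(147 + w\right) - 63 = 84 + w$)
$\frac{80082}{-91376} + \frac{k{\left(-236,-640 \right)}}{456128} = \frac{80082}{-91376} + \frac{84 - 640}{456128} = 80082 \left(- \frac{1}{91376}\right) - \frac{139}{114032} = - \frac{40041}{45688} - \frac{139}{114032} = - \frac{571538243}{651236752}$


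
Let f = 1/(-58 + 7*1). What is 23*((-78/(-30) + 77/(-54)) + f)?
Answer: 121877/4590 ≈ 26.553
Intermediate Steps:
f = -1/51 (f = 1/(-58 + 7) = 1/(-51) = -1/51 ≈ -0.019608)
23*((-78/(-30) + 77/(-54)) + f) = 23*((-78/(-30) + 77/(-54)) - 1/51) = 23*((-78*(-1/30) + 77*(-1/54)) - 1/51) = 23*((13/5 - 77/54) - 1/51) = 23*(317/270 - 1/51) = 23*(5299/4590) = 121877/4590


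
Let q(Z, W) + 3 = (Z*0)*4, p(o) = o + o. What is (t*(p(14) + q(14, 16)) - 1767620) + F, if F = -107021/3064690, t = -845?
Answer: -5481949021071/3064690 ≈ -1.7887e+6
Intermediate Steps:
p(o) = 2*o
q(Z, W) = -3 (q(Z, W) = -3 + (Z*0)*4 = -3 + 0*4 = -3 + 0 = -3)
F = -107021/3064690 (F = -107021*1/3064690 = -107021/3064690 ≈ -0.034921)
(t*(p(14) + q(14, 16)) - 1767620) + F = (-845*(2*14 - 3) - 1767620) - 107021/3064690 = (-845*(28 - 3) - 1767620) - 107021/3064690 = (-845*25 - 1767620) - 107021/3064690 = (-21125 - 1767620) - 107021/3064690 = -1788745 - 107021/3064690 = -5481949021071/3064690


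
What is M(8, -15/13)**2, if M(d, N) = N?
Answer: 225/169 ≈ 1.3314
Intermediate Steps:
M(8, -15/13)**2 = (-15/13)**2 = 225/169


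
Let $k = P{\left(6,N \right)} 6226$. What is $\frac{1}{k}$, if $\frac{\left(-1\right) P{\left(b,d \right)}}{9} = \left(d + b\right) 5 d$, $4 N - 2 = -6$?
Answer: $\frac{1}{1400850} \approx 7.1385 \cdot 10^{-7}$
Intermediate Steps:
$N = -1$ ($N = \frac{1}{2} + \frac{1}{4} \left(-6\right) = \frac{1}{2} - \frac{3}{2} = -1$)
$P{\left(b,d \right)} = - 9 d \left(5 b + 5 d\right)$ ($P{\left(b,d \right)} = - 9 \left(d + b\right) 5 d = - 9 \left(b + d\right) 5 d = - 9 \left(5 b + 5 d\right) d = - 9 d \left(5 b + 5 d\right)$)
$k = 1400850$ ($k = \left(-45\right) \left(-1\right) \left(6 - 1\right) 6226 = \left(-45\right) \left(-1\right) 5 \cdot 6226 = 225 \cdot 6226 = 1400850$)
$\frac{1}{k} = \frac{1}{1400850}$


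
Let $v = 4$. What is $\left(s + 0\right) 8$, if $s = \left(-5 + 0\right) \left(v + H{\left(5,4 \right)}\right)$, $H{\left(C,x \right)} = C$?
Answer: $-360$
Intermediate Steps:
$s = -45$ ($s = \left(-5 + 0\right) \left(4 + 5\right) = \left(-5\right) 9 = -45$)
$\left(s + 0\right) 8 = \left(-45 + 0\right) 8 = \left(-45\right) 8 = -360$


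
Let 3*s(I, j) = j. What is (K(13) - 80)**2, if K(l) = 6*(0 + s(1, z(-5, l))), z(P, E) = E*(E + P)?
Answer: 16384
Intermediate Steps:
s(I, j) = j/3
K(l) = 2*l*(-5 + l) (K(l) = 6*(0 + (l*(l - 5))/3) = 6*(0 + (l*(-5 + l))/3) = 6*(0 + l*(-5 + l)/3) = 6*(l*(-5 + l)/3) = 2*l*(-5 + l))
(K(13) - 80)**2 = (2*13*(-5 + 13) - 80)**2 = (2*13*8 - 80)**2 = (208 - 80)**2 = 128**2 = 16384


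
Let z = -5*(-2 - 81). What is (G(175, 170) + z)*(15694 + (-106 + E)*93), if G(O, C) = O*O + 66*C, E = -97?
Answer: -134598100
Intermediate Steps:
G(O, C) = O² + 66*C
z = 415 (z = -5*(-83) = 415)
(G(175, 170) + z)*(15694 + (-106 + E)*93) = ((175² + 66*170) + 415)*(15694 + (-106 - 97)*93) = ((30625 + 11220) + 415)*(15694 - 203*93) = (41845 + 415)*(15694 - 18879) = 42260*(-3185) = -134598100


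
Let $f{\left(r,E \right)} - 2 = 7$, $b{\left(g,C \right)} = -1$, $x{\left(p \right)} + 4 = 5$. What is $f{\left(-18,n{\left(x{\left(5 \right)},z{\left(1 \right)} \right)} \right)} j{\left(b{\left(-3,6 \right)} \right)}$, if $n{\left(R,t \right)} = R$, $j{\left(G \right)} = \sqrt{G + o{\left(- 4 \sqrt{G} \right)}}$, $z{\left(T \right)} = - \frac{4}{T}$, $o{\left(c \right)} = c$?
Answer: $9 \sqrt{-1 - 4 i} \approx 11.247 - 14.404 i$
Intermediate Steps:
$x{\left(p \right)} = 1$ ($x{\left(p \right)} = -4 + 5 = 1$)
$j{\left(G \right)} = \sqrt{G - 4 \sqrt{G}}$
$f{\left(r,E \right)} = 9$ ($f{\left(r,E \right)} = 2 + 7 = 9$)
$f{\left(-18,n{\left(x{\left(5 \right)},z{\left(1 \right)} \right)} \right)} j{\left(b{\left(-3,6 \right)} \right)} = 9 \sqrt{-1 - 4 \sqrt{-1}} = 9 \sqrt{-1 - 4 i}$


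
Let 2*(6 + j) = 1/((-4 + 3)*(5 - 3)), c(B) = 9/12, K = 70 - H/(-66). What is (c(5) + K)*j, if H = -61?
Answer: -230425/528 ≈ -436.41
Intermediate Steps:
K = 4559/66 (K = 70 - (-61)/(-66) = 70 - (-61)*(-1)/66 = 70 - 1*61/66 = 70 - 61/66 = 4559/66 ≈ 69.076)
c(B) = 3/4 (c(B) = 9*(1/12) = 3/4)
j = -25/4 (j = -6 + 1/(2*(((-4 + 3)*(5 - 3)))) = -6 + 1/(2*((-1*2))) = -6 + (1/2)/(-2) = -6 + (1/2)*(-1/2) = -6 - 1/4 = -25/4 ≈ -6.2500)
(c(5) + K)*j = (3/4 + 4559/66)*(-25/4) = (9217/132)*(-25/4) = -230425/528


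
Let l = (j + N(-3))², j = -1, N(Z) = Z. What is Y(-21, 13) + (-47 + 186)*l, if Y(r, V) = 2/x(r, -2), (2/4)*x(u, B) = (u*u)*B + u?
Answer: 2008271/903 ≈ 2224.0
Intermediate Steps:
x(u, B) = 2*u + 2*B*u² (x(u, B) = 2*((u*u)*B + u) = 2*(u²*B + u) = 2*(B*u² + u) = 2*(u + B*u²) = 2*u + 2*B*u²)
Y(r, V) = 1/(r*(1 - 2*r)) (Y(r, V) = 2/((2*r*(1 - 2*r))) = 2*(1/(2*r*(1 - 2*r))) = 1/(r*(1 - 2*r)))
l = 16 (l = (-1 - 3)² = (-4)² = 16)
Y(-21, 13) + (-47 + 186)*l = -1/(-21*(-1 + 2*(-21))) + (-47 + 186)*16 = -1*(-1/21)/(-1 - 42) + 139*16 = -1*(-1/21)/(-43) + 2224 = -1*(-1/21)*(-1/43) + 2224 = -1/903 + 2224 = 2008271/903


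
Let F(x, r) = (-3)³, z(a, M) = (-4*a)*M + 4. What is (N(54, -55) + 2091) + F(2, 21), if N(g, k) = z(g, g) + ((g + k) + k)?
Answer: -9652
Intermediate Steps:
z(a, M) = 4 - 4*M*a (z(a, M) = -4*M*a + 4 = 4 - 4*M*a)
N(g, k) = 4 + g - 4*g² + 2*k (N(g, k) = (4 - 4*g*g) + ((g + k) + k) = (4 - 4*g²) + (g + 2*k) = 4 + g - 4*g² + 2*k)
F(x, r) = -27
(N(54, -55) + 2091) + F(2, 21) = ((4 + 54 - 4*54² + 2*(-55)) + 2091) - 27 = ((4 + 54 - 4*2916 - 110) + 2091) - 27 = ((4 + 54 - 11664 - 110) + 2091) - 27 = (-11716 + 2091) - 27 = -9625 - 27 = -9652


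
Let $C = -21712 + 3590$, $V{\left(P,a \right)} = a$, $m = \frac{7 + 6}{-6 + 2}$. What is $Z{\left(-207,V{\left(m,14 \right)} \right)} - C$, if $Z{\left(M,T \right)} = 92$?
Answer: $18214$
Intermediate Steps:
$m = - \frac{13}{4}$ ($m = \frac{13}{-4} = 13 \left(- \frac{1}{4}\right) = - \frac{13}{4} \approx -3.25$)
$C = -18122$
$Z{\left(-207,V{\left(m,14 \right)} \right)} - C = 92 - -18122 = 92 + 18122 = 18214$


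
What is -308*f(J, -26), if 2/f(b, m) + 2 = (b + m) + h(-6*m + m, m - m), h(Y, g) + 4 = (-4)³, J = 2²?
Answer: 154/23 ≈ 6.6956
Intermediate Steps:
J = 4
h(Y, g) = -68 (h(Y, g) = -4 + (-4)³ = -4 - 64 = -68)
f(b, m) = 2/(-70 + b + m) (f(b, m) = 2/(-2 + ((b + m) - 68)) = 2/(-2 + (-68 + b + m)) = 2/(-70 + b + m))
-308*f(J, -26) = -616/(-70 + 4 - 26) = -616/(-92) = -616*(-1)/92 = -308*(-1/46) = 154/23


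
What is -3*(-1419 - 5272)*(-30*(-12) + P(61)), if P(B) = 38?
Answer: 7989054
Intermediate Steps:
-3*(-1419 - 5272)*(-30*(-12) + P(61)) = -3*(-1419 - 5272)*(-30*(-12) + 38) = -(-20073)*(360 + 38) = -(-20073)*398 = -3*(-2663018) = 7989054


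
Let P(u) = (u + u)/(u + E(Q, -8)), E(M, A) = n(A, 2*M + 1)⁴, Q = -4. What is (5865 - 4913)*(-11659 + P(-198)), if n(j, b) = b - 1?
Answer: -21632856728/1949 ≈ -1.1099e+7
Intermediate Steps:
n(j, b) = -1 + b
E(M, A) = 16*M⁴ (E(M, A) = (-1 + (2*M + 1))⁴ = (-1 + (1 + 2*M))⁴ = (2*M)⁴ = 16*M⁴)
P(u) = 2*u/(4096 + u) (P(u) = (u + u)/(u + 16*(-4)⁴) = (2*u)/(u + 16*256) = (2*u)/(u + 4096) = (2*u)/(4096 + u) = 2*u/(4096 + u))
(5865 - 4913)*(-11659 + P(-198)) = (5865 - 4913)*(-11659 + 2*(-198)/(4096 - 198)) = 952*(-11659 + 2*(-198)/3898) = 952*(-11659 + 2*(-198)*(1/3898)) = 952*(-11659 - 198/1949) = 952*(-22723589/1949) = -21632856728/1949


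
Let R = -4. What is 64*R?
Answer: -256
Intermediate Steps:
64*R = 64*(-4) = -256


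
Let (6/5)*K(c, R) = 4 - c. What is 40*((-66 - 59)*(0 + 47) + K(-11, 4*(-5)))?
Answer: -234500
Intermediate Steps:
K(c, R) = 10/3 - 5*c/6 (K(c, R) = 5*(4 - c)/6 = 10/3 - 5*c/6)
40*((-66 - 59)*(0 + 47) + K(-11, 4*(-5))) = 40*((-66 - 59)*(0 + 47) + (10/3 - 5/6*(-11))) = 40*(-125*47 + (10/3 + 55/6)) = 40*(-5875 + 25/2) = 40*(-11725/2) = -234500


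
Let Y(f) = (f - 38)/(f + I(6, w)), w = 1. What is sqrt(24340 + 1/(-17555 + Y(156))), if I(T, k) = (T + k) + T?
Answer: sqrt(214220536258119447)/2966677 ≈ 156.01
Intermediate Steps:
I(T, k) = k + 2*T
Y(f) = (-38 + f)/(13 + f) (Y(f) = (f - 38)/(f + (1 + 2*6)) = (-38 + f)/(f + (1 + 12)) = (-38 + f)/(f + 13) = (-38 + f)/(13 + f))
sqrt(24340 + 1/(-17555 + Y(156))) = sqrt(24340 + 1/(-17555 + (-38 + 156)/(13 + 156))) = sqrt(24340 + 1/(-17555 + 118/169)) = sqrt(24340 + 1/(-2966677/169)) = sqrt(24340 - 169/2966677) = sqrt(72208918011/2966677) = sqrt(214220536258119447)/2966677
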